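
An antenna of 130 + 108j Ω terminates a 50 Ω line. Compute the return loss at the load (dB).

Γ = (80 + j108)/(180 + j108), |Γ| = 0.64
RL = −20·log₁₀|Γ| = −20·log₁₀(0.64)

RL ≈ 3.87 dB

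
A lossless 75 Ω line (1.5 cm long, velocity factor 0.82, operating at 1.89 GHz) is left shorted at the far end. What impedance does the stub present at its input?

λ = v/f = 0.82·c / 1.89 GHz = 0.13 m
βl = 2π·l/λ = 2π × 0.115 = 41.5°
tan(βl) = 0.884
For a shorted stub, Z_in = jZ_0·tan(βl)

Z_in ≈ +j66.3 Ω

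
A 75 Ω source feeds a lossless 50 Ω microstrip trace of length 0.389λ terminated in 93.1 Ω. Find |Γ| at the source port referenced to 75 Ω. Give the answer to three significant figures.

βl = 2π × 0.389 = 140°
tan(βl) = -0.838
Z_in = Z_0·(Z_L + jZ_0·tanβl)/(Z_0 + jZ_L·tanβl) = 46.1 + j30.1 Ω
Γ_s = (Z_in − Z_s)/(Z_in + Z_s) = (-28.9 + j30.1)/(121 + j30.1), |Γ_s| = 0.334

|Γ| ≈ 0.334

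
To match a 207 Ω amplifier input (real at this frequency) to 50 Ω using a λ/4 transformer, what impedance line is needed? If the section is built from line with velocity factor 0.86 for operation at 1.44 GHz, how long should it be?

Z_qwt = √(Z_0·R_L) = √(50 × 207) = √10350
λ = 0.86·c/f = 0.179 m, so l = λ/4 = 0.0448 m

Z_qwt ≈ 102 Ω; length ≈ 4.48 cm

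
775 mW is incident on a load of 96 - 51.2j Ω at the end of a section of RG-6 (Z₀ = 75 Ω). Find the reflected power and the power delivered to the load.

P_reflected ≈ 74.5 mW; P_delivered ≈ 701 mW

|Γ| = |(21 − j51.2)/(171 − j51.2)| = 0.31
|Γ|² = 0.0961
P_refl = |Γ|²·P_inc = 74.5 mW, P_del = (1 − |Γ|²)·P_inc = 701 mW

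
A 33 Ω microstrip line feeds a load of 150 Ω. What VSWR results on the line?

VSWR ≈ 4.55

For a purely resistive load, VSWR = R_L/Z_0 or Z_0/R_L (whichever > 1) = 150/33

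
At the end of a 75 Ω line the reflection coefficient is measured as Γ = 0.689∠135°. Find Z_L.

Z_L = Z_0·(1 + Γ)/(1 − Γ) = 75·(0.513 + j0.487)/(1.49 − j0.487)

Z_L ≈ 16.1 + j29.8 Ω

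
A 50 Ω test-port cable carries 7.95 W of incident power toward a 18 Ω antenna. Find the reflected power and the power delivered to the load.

P_reflected ≈ 1.76 W; P_delivered ≈ 6.19 W

Γ = (18 − 50)/(18 + 50) = -0.471
|Γ|² = 0.221
P_refl = |Γ|²·P_inc = 1.76 W, P_del = (1 − |Γ|²)·P_inc = 6.19 W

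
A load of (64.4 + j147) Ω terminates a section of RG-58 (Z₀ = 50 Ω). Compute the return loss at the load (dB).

RL ≈ 2.02 dB

Γ = (14.4 + j147)/(114.4 + j147), |Γ| = 0.793
RL = −20·log₁₀|Γ| = −20·log₁₀(0.793)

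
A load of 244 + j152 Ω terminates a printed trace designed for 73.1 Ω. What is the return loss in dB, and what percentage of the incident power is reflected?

Γ = (170.9 + j152)/(317.1 + j152), |Γ| = 0.65
RL = −20·log₁₀(0.65) = 3.74 dB
P_refl/P_inc = |Γ|² = 0.423

RL ≈ 3.74 dB; 42.3% of incident power reflected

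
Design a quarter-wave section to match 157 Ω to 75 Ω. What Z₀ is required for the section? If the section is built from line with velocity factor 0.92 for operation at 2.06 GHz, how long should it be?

Z_qwt = √(Z_0·R_L) = √(75 × 157) = √11780
λ = 0.92·c/f = 0.134 m, so l = λ/4 = 0.0335 m

Z_qwt ≈ 109 Ω; length ≈ 3.35 cm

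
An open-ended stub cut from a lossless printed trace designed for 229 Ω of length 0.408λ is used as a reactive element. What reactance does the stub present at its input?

X_in ≈ 351 Ω (inductive)

βl = 2π × 0.408 = 147°
tan(βl) = -0.652
For an open-ended stub, Z_in = −jZ_0·cot(βl) = −jZ_0/tan(βl)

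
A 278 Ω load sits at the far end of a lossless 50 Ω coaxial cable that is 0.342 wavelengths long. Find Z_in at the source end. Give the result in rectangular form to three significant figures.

βl = 2π × 0.342 = 123°
tan(βl) = tan(123°) = -1.53
Z_in = Z_0·(Z_L + jZ_0·tanβl)/(Z_0 + jZ_L·tanβl)
     = 50·(278 − j76.6)/(50 − j426)

Z_in ≈ 12.6 + j31.1 Ω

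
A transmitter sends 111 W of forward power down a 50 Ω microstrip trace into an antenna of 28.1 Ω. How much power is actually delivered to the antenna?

P_delivered ≈ 102 W

Γ = (28.1 − 50)/(28.1 + 50) = -0.28
|Γ|² = 0.0786
P_refl = |Γ|²·P_inc = 8.73 W, P_del = (1 − |Γ|²)·P_inc = 102 W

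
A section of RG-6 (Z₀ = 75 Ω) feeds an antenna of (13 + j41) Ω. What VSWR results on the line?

Γ = (Z_L − Z_0)/(Z_L + Z_0) = (-62 + j41)/(88 + j41)
|Γ| = 74.3/97.1 = 0.766
VSWR = (1 + |Γ|)/(1 − |Γ|) = 1.77/0.234

VSWR ≈ 7.53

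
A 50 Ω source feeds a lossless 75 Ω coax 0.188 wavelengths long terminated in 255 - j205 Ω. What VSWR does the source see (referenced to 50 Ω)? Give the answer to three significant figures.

βl = 2π × 0.188 = 67.7°
tan(βl) = 2.44
Z_in = Z_0·(Z_L + jZ_0·tanβl)/(Z_0 + jZ_L·tanβl) = 13.9 − j17.9 Ω
Γ_s = (Z_in − Z_s)/(Z_in + Z_s) = (-36.1 − j17.9)/(63.9 − j17.9), |Γ_s| = 0.607
VSWR = (1 + |Γ_s|)/(1 − |Γ_s|)

VSWR ≈ 4.1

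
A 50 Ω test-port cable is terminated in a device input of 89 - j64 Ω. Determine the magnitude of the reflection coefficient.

Γ = (Z_L − Z_0)/(Z_L + Z_0) = (39 − j64)/(139 − j64)
|Γ| = 74.9/153

|Γ| ≈ 0.49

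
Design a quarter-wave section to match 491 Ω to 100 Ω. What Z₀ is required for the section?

Z_qwt ≈ 222 Ω

Z_qwt = √(Z_0·R_L) = √(100 × 491) = √49100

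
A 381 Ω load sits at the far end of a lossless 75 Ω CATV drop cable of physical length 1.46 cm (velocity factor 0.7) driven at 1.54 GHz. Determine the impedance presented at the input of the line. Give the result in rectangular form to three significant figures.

λ = v/f = 0.7·c / 1.54 GHz = 0.136 m
βl = 2π·l/λ = 2π × 0.107 = 38.5°
tan(βl) = tan(38.5°) = 0.797
Z_in = Z_0·(Z_L + jZ_0·tanβl)/(Z_0 + jZ_L·tanβl)
     = 75·(381 + j59.8)/(75 + j304)

Z_in ≈ 35.8 − j85.3 Ω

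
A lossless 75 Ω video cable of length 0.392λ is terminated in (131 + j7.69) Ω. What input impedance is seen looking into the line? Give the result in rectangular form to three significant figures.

Z_in ≈ 68.5 + j40.4 Ω

βl = 2π × 0.392 = 141°
tan(βl) = tan(141°) = -0.806
Z_in = Z_0·(Z_L + jZ_0·tanβl)/(Z_0 + jZ_L·tanβl)
     = 75·(131 − j52.8)/(81.2 − j106)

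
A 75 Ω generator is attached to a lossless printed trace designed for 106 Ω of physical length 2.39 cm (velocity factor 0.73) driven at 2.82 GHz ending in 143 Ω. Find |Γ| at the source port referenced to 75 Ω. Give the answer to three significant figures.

|Γ| ≈ 0.118

λ = v/f = 0.73·c / 2.82 GHz = 0.0777 m
βl = 2π·l/λ = 2π × 0.308 = 111°
tan(βl) = -2.63
Z_in = Z_0·(Z_L + jZ_0·tanβl)/(Z_0 + jZ_L·tanβl) = 83.3 + j16.8 Ω
Γ_s = (Z_in − Z_s)/(Z_in + Z_s) = (8.3 + j16.8)/(158 + j16.8), |Γ_s| = 0.118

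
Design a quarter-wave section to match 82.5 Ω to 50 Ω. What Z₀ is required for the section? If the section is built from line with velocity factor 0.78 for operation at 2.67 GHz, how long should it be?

Z_qwt = √(Z_0·R_L) = √(50 × 82.5) = √4125
λ = 0.78·c/f = 0.0876 m, so l = λ/4 = 0.0219 m

Z_qwt ≈ 64.2 Ω; length ≈ 2.19 cm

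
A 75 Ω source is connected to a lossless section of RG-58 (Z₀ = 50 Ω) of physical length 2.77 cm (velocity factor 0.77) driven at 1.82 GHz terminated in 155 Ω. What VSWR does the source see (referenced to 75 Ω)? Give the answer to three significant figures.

λ = v/f = 0.77·c / 1.82 GHz = 0.127 m
βl = 2π·l/λ = 2π × 0.218 = 78.6°
tan(βl) = 4.94
Z_in = Z_0·(Z_L + jZ_0·tanβl)/(Z_0 + jZ_L·tanβl) = 16.7 − j9.02 Ω
Γ_s = (Z_in − Z_s)/(Z_in + Z_s) = (-58.3 − j9.02)/(91.7 − j9.02), |Γ_s| = 0.64
VSWR = (1 + |Γ_s|)/(1 − |Γ_s|)

VSWR ≈ 4.55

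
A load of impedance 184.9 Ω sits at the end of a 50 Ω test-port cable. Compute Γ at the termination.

Γ = 0.574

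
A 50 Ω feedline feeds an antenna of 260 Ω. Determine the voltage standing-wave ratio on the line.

VSWR ≈ 5.2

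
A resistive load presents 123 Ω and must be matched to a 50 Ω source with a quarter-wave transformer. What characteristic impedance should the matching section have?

Z_qwt ≈ 78.4 Ω

Z_qwt = √(Z_0·R_L) = √(50 × 123) = √6150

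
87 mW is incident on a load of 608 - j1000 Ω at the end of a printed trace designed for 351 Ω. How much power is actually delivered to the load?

P_delivered ≈ 38.7 mW

|Γ| = |(257 − j1000)/(959 − j1000)| = 0.745
|Γ|² = 0.555
P_refl = |Γ|²·P_inc = 48.3 mW, P_del = (1 − |Γ|²)·P_inc = 38.7 mW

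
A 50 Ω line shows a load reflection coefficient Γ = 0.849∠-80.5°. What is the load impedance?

Z_L = Z_0·(1 + Γ)/(1 − Γ) = 50·(1.14 − j0.837)/(0.86 + j0.837)

Z_L ≈ 9.69 − j58.1 Ω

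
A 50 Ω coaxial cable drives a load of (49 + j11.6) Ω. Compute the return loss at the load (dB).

RL ≈ 18.7 dB

Γ = (-1 + j11.6)/(99 + j11.6), |Γ| = 0.117
RL = −20·log₁₀|Γ| = −20·log₁₀(0.117)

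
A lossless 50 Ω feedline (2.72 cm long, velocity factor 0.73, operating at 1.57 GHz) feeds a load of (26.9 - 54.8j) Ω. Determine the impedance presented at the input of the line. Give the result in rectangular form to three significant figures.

λ = v/f = 0.73·c / 1.57 GHz = 0.139 m
βl = 2π·l/λ = 2π × 0.195 = 70.2°
tan(βl) = tan(70.2°) = 2.78
Z_in = Z_0·(Z_L + jZ_0·tanβl)/(Z_0 + jZ_L·tanβl)
     = 50·(26.9 + j84.1)/(202 + j74.7)

Z_in ≈ 12.6 + j16.1 Ω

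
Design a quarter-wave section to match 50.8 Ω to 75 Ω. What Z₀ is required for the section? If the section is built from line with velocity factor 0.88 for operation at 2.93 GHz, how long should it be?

Z_qwt = √(Z_0·R_L) = √(75 × 50.8) = √3810
λ = 0.88·c/f = 0.0901 m, so l = λ/4 = 0.0225 m

Z_qwt ≈ 61.7 Ω; length ≈ 2.25 cm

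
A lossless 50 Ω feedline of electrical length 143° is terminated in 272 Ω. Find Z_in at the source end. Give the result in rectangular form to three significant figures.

tan(βl) = tan(143°) = -0.754
Z_in = Z_0·(Z_L + jZ_0·tanβl)/(Z_0 + jZ_L·tanβl)
     = 50·(272 − j37.7)/(50 − j205)

Z_in ≈ 24 + j60.5 Ω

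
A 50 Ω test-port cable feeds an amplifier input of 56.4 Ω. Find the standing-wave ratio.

VSWR ≈ 1.13

For a purely resistive load, VSWR = R_L/Z_0 or Z_0/R_L (whichever > 1) = 56.4/50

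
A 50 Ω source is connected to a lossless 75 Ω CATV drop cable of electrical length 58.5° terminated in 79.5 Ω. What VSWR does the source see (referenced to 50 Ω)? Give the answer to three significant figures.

VSWR ≈ 1.47

tan(βl) = 1.63
Z_in = Z_0·(Z_L + jZ_0·tanβl)/(Z_0 + jZ_L·tanβl) = 72.9 − j3.79 Ω
Γ_s = (Z_in − Z_s)/(Z_in + Z_s) = (22.9 − j3.79)/(123 − j3.79), |Γ_s| = 0.189
VSWR = (1 + |Γ_s|)/(1 − |Γ_s|)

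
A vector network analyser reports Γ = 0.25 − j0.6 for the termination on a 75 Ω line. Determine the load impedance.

Z_L = Z_0·(1 + Γ)/(1 − Γ) = 75·(1.25 − j0.6)/(0.75 + j0.6)

Z_L ≈ 47 − j97.6 Ω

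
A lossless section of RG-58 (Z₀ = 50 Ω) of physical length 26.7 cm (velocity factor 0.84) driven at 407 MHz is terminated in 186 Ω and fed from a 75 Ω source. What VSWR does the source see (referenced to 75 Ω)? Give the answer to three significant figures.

VSWR ≈ 3.06

λ = v/f = 0.84·c / 407 MHz = 0.619 m
βl = 2π·l/λ = 2π × 0.431 = 155°
tan(βl) = -0.461
Z_in = Z_0·(Z_L + jZ_0·tanβl)/(Z_0 + jZ_L·tanβl) = 57.2 + j75.1 Ω
Γ_s = (Z_in − Z_s)/(Z_in + Z_s) = (-17.8 + j75.1)/(132 + j75.1), |Γ_s| = 0.508
VSWR = (1 + |Γ_s|)/(1 − |Γ_s|)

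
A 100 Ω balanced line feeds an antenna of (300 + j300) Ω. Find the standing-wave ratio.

VSWR ≈ 6.17

Γ = (Z_L − Z_0)/(Z_L + Z_0) = (200 + j300)/(400 + j300)
|Γ| = 361/500 = 0.721
VSWR = (1 + |Γ|)/(1 − |Γ|) = 1.72/0.279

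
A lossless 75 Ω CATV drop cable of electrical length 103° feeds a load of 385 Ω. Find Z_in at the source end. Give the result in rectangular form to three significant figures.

tan(βl) = tan(103°) = -4.33
Z_in = Z_0·(Z_L + jZ_0·tanβl)/(Z_0 + jZ_L·tanβl)
     = 75·(385 − j325)/(75 − j1670)

Z_in ≈ 15.4 + j16.6 Ω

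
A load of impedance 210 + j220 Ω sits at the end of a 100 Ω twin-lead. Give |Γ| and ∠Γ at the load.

Γ = (Z_L − Z_0)/(Z_L + Z_0) = (110 + j220)/(310 + j220)
|Γ| = 246/380 = 0.647

Γ ≈ 0.647 ∠ 28.1°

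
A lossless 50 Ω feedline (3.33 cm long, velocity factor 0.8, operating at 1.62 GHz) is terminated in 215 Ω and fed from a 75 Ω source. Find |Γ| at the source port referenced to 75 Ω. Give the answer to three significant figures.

λ = v/f = 0.8·c / 1.62 GHz = 0.148 m
βl = 2π·l/λ = 2π × 0.225 = 80.9°
tan(βl) = 6.26
Z_in = Z_0·(Z_L + jZ_0·tanβl)/(Z_0 + jZ_L·tanβl) = 11.9 − j7.55 Ω
Γ_s = (Z_in − Z_s)/(Z_in + Z_s) = (-63.1 − j7.55)/(86.9 − j7.55), |Γ_s| = 0.728

|Γ| ≈ 0.728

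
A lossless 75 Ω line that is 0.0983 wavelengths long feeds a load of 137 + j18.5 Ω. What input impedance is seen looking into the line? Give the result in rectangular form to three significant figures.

βl = 2π × 0.0983 = 35.4°
tan(βl) = tan(35.4°) = 0.71
Z_in = Z_0·(Z_L + jZ_0·tanβl)/(Z_0 + jZ_L·tanβl)
     = 75·(137 + j71.8)/(61.9 + j97.3)

Z_in ≈ 87.2 − j50.2 Ω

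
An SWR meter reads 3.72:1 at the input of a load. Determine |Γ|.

|Γ| = (S − 1)/(S + 1) = (3.72 − 1)/(3.72 + 1) = 2.72/4.72

|Γ| ≈ 0.576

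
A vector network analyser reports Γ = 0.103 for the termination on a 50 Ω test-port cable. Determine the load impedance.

Z_L ≈ 61.5 Ω

Z_L = Z_0·(1 + Γ)/(1 − Γ) = 50·(1.1)/(0.897)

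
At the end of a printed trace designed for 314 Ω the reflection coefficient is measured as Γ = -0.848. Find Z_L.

Z_L ≈ 25.8 Ω

Z_L = Z_0·(1 + Γ)/(1 − Γ) = 314·(0.152)/(1.85)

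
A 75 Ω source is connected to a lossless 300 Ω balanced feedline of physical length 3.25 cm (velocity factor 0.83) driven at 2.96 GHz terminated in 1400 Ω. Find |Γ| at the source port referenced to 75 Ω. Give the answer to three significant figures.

|Γ| ≈ 0.84

λ = v/f = 0.83·c / 2.96 GHz = 0.0841 m
βl = 2π·l/λ = 2π × 0.386 = 139°
tan(βl) = -0.867
Z_in = Z_0·(Z_L + jZ_0·tanβl)/(Z_0 + jZ_L·tanβl) = 141 + j311 Ω
Γ_s = (Z_in − Z_s)/(Z_in + Z_s) = (66.2 + j311)/(216 + j311), |Γ_s| = 0.84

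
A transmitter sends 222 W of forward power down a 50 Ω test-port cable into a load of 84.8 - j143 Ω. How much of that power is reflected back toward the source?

P_reflected ≈ 125 W

|Γ| = |(34.8 − j143)/(134.8 − j143)| = 0.749
|Γ|² = 0.561
P_refl = |Γ|²·P_inc = 125 W, P_del = (1 − |Γ|²)·P_inc = 97.5 W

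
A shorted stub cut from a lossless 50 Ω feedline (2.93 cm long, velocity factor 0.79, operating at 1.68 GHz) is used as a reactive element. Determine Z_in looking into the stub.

Z_in ≈ +j184 Ω

λ = v/f = 0.79·c / 1.68 GHz = 0.141 m
βl = 2π·l/λ = 2π × 0.208 = 74.8°
tan(βl) = 3.67
For a shorted stub, Z_in = jZ_0·tan(βl)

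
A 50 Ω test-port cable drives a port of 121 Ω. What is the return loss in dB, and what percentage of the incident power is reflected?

RL ≈ 7.63 dB; 17.2% of incident power reflected

Γ = (121 − 50)/(121 + 50) = 0.415
RL = −20·log₁₀(0.415) = 7.63 dB
P_refl/P_inc = |Γ|² = 0.172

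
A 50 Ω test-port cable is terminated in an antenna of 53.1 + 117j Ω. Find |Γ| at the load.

|Γ| ≈ 0.751

Γ = (Z_L − Z_0)/(Z_L + Z_0) = (3.1 + j117)/(103.1 + j117)
|Γ| = 117/156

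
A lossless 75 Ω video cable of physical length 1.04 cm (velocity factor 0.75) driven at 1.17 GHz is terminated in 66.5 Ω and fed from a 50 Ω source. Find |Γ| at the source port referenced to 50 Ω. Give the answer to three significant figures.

λ = v/f = 0.75·c / 1.17 GHz = 0.192 m
βl = 2π·l/λ = 2π × 0.0541 = 19.5°
tan(βl) = 0.354
Z_in = Z_0·(Z_L + jZ_0·tanβl)/(Z_0 + jZ_L·tanβl) = 68.1 + j5.16 Ω
Γ_s = (Z_in − Z_s)/(Z_in + Z_s) = (18.1 + j5.16)/(118 + j5.16), |Γ_s| = 0.159

|Γ| ≈ 0.159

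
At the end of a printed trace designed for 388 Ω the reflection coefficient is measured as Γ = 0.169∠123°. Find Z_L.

Z_L = Z_0·(1 + Γ)/(1 − Γ) = 388·(0.908 + j0.142)/(1.09 − j0.142)

Z_L ≈ 311 + j90.7 Ω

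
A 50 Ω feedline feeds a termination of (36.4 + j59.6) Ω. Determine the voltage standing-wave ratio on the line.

VSWR ≈ 3.79

Γ = (Z_L − Z_0)/(Z_L + Z_0) = (-13.6 + j59.6)/(86.4 + j59.6)
|Γ| = 61.1/105 = 0.582
VSWR = (1 + |Γ|)/(1 − |Γ|) = 1.58/0.418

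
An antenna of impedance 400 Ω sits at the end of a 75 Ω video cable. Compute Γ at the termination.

Γ = (Z_L − Z_0)/(Z_L + Z_0) = (400 − 75)/(400 + 75) = 325/475

Γ = 0.684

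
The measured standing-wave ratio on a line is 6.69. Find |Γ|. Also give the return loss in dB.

|Γ| = (S − 1)/(S + 1) = (6.69 − 1)/(6.69 + 1) = 5.69/7.69
RL = −20·log₁₀|Γ| = −20·log₁₀(0.74)

|Γ| ≈ 0.74; return loss ≈ 2.62 dB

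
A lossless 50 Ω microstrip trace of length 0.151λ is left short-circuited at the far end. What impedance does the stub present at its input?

βl = 2π × 0.151 = 54.4°
tan(βl) = 1.39
For a short-circuited stub, Z_in = jZ_0·tan(βl)

Z_in ≈ +j69.7 Ω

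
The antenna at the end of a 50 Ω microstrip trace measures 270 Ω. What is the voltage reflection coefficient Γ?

Γ = (Z_L − Z_0)/(Z_L + Z_0) = (270 − 50)/(270 + 50) = 220/320

Γ = 0.688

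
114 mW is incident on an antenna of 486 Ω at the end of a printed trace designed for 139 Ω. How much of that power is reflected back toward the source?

P_reflected ≈ 35.1 mW

Γ = (486 − 139)/(486 + 139) = 0.555
|Γ|² = 0.308
P_refl = |Γ|²·P_inc = 35.1 mW, P_del = (1 − |Γ|²)·P_inc = 78.9 mW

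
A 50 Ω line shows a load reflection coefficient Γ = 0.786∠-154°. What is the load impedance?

Z_L = Z_0·(1 + Γ)/(1 − Γ) = 50·(0.294 − j0.345)/(1.71 + j0.345)

Z_L ≈ 6.31 − j11.4 Ω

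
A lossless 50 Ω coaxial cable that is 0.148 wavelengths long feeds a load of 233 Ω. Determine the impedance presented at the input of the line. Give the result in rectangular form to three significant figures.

Z_in ≈ 16.3 − j34.7 Ω

βl = 2π × 0.148 = 53.3°
tan(βl) = tan(53.3°) = 1.34
Z_in = Z_0·(Z_L + jZ_0·tanβl)/(Z_0 + jZ_L·tanβl)
     = 50·(233 + j67)/(50 + j312)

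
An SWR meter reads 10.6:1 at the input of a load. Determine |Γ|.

|Γ| ≈ 0.828

|Γ| = (S − 1)/(S + 1) = (10.6 − 1)/(10.6 + 1) = 9.6/11.6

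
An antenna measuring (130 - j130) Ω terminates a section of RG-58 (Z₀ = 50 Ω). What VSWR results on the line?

VSWR ≈ 5.4

Γ = (Z_L − Z_0)/(Z_L + Z_0) = (80 − j130)/(180 − j130)
|Γ| = 153/222 = 0.687
VSWR = (1 + |Γ|)/(1 − |Γ|) = 1.69/0.313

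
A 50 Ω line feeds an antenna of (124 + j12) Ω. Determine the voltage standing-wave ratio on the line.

VSWR ≈ 2.51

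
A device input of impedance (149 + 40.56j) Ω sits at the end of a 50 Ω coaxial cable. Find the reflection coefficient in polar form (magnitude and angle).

Γ = (Z_L − Z_0)/(Z_L + Z_0) = (99 + j40.56)/(199 + j40.56)
|Γ| = 107/203 = 0.527

Γ ≈ 0.527 ∠ 10.8°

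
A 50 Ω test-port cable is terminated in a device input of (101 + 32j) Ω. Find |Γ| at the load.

|Γ| ≈ 0.39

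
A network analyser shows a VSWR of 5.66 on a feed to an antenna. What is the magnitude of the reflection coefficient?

|Γ| = (S − 1)/(S + 1) = (5.66 − 1)/(5.66 + 1) = 4.66/6.66

|Γ| ≈ 0.7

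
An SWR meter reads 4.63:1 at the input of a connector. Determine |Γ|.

|Γ| = (S − 1)/(S + 1) = (4.63 − 1)/(4.63 + 1) = 3.63/5.63

|Γ| ≈ 0.645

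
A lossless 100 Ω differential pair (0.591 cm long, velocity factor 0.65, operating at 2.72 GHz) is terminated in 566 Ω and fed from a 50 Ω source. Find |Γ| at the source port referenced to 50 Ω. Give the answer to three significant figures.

|Γ| ≈ 0.806

λ = v/f = 0.65·c / 2.72 GHz = 0.0717 m
βl = 2π·l/λ = 2π × 0.0824 = 29.7°
tan(βl) = 0.57
Z_in = Z_0·(Z_L + jZ_0·tanβl)/(Z_0 + jZ_L·tanβl) = 65.8 − j155 Ω
Γ_s = (Z_in − Z_s)/(Z_in + Z_s) = (15.8 − j155)/(116 − j155), |Γ_s| = 0.806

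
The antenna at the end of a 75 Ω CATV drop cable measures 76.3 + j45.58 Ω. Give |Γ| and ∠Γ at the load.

Γ ≈ 0.289 ∠ 71.6°

Γ = (Z_L − Z_0)/(Z_L + Z_0) = (1.3 + j45.58)/(151.3 + j45.58)
|Γ| = 45.6/158 = 0.289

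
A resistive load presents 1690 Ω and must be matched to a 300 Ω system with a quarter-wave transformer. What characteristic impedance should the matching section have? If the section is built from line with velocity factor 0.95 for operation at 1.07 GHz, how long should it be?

Z_qwt = √(Z_0·R_L) = √(300 × 1690) = √507000
λ = 0.95·c/f = 0.266 m, so l = λ/4 = 0.0666 m

Z_qwt ≈ 712 Ω; length ≈ 6.66 cm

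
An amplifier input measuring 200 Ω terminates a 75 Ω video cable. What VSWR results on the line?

For a purely resistive load, VSWR = R_L/Z_0 or Z_0/R_L (whichever > 1) = 200/75

VSWR ≈ 2.67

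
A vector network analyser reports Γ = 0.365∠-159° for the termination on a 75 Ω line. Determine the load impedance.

Z_L ≈ 35.8 − j10.8 Ω

Z_L = Z_0·(1 + Γ)/(1 − Γ) = 75·(0.659 − j0.131)/(1.34 + j0.131)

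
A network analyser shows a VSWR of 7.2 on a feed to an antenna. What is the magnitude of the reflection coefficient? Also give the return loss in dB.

|Γ| = (S − 1)/(S + 1) = (7.2 − 1)/(7.2 + 1) = 6.2/8.2
RL = −20·log₁₀|Γ| = −20·log₁₀(0.756)

|Γ| ≈ 0.756; return loss ≈ 2.43 dB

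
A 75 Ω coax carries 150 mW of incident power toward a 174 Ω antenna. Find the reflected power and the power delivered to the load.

Γ = (174 − 75)/(174 + 75) = 0.398
|Γ|² = 0.158
P_refl = |Γ|²·P_inc = 23.7 mW, P_del = (1 − |Γ|²)·P_inc = 126 mW

P_reflected ≈ 23.7 mW; P_delivered ≈ 126 mW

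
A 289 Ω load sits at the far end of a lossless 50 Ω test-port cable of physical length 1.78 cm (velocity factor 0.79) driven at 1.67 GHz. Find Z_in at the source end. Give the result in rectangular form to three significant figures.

λ = v/f = 0.79·c / 1.67 GHz = 0.142 m
βl = 2π·l/λ = 2π × 0.125 = 45.2°
tan(βl) = tan(45.2°) = 1.01
Z_in = Z_0·(Z_L + jZ_0·tanβl)/(Z_0 + jZ_L·tanβl)
     = 50·(289 + j50.3)/(50 + j291)

Z_in ≈ 16.7 − j46.9 Ω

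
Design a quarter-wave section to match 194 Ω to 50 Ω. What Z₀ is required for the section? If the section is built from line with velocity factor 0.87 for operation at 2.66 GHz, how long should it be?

Z_qwt ≈ 98.5 Ω; length ≈ 2.45 cm

Z_qwt = √(Z_0·R_L) = √(50 × 194) = √9700
λ = 0.87·c/f = 0.0981 m, so l = λ/4 = 0.0245 m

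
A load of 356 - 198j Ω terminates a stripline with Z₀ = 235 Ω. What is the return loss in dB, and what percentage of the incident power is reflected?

Γ = (121 − j198)/(591 − j198), |Γ| = 0.372
RL = −20·log₁₀(0.372) = 8.58 dB
P_refl/P_inc = |Γ|² = 0.139

RL ≈ 8.58 dB; 13.9% of incident power reflected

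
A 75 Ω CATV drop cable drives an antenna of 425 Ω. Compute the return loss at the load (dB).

RL ≈ 3.1 dB

Γ = (425 − 75)/(425 + 75) = 0.7
RL = −20·log₁₀|Γ| = −20·log₁₀(0.7)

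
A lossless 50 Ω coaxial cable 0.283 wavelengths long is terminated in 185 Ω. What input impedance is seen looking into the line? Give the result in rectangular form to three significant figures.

Z_in ≈ 14.1 + j9.72 Ω

βl = 2π × 0.283 = 102°
tan(βl) = tan(102°) = -4.75
Z_in = Z_0·(Z_L + jZ_0·tanβl)/(Z_0 + jZ_L·tanβl)
     = 50·(185 − j238)/(50 − j879)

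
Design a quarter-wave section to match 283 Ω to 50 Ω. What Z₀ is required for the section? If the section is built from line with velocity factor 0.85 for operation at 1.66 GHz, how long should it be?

Z_qwt ≈ 119 Ω; length ≈ 3.84 cm

Z_qwt = √(Z_0·R_L) = √(50 × 283) = √14150
λ = 0.85·c/f = 0.154 m, so l = λ/4 = 0.0384 m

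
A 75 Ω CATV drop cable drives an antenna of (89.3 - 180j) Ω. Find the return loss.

Γ = (14.3 − j180)/(164.3 − j180), |Γ| = 0.741
RL = −20·log₁₀|Γ| = −20·log₁₀(0.741)

RL ≈ 2.6 dB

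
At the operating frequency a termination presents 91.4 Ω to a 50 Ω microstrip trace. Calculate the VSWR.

VSWR ≈ 1.83

For a purely resistive load, VSWR = R_L/Z_0 or Z_0/R_L (whichever > 1) = 91.4/50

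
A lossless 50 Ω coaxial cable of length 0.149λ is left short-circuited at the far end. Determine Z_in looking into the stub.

Z_in ≈ +j67.9 Ω

βl = 2π × 0.149 = 53.6°
tan(βl) = 1.36
For a short-circuited stub, Z_in = jZ_0·tan(βl)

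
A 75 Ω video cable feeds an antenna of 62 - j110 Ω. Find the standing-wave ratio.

Γ = (Z_L − Z_0)/(Z_L + Z_0) = (-13 − j110)/(137 − j110)
|Γ| = 111/176 = 0.63
VSWR = (1 + |Γ|)/(1 − |Γ|) = 1.63/0.37

VSWR ≈ 4.41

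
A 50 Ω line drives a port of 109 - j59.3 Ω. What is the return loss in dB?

Γ = (59 − j59.3)/(159 − j59.3), |Γ| = 0.493
RL = −20·log₁₀|Γ| = −20·log₁₀(0.493)

RL ≈ 6.14 dB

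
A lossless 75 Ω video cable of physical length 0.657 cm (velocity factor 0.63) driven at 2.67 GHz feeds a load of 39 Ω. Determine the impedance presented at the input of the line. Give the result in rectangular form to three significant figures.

Z_in ≈ 50.1 + j32.3 Ω

λ = v/f = 0.63·c / 2.67 GHz = 0.0708 m
βl = 2π·l/λ = 2π × 0.0928 = 33.4°
tan(βl) = tan(33.4°) = 0.66
Z_in = Z_0·(Z_L + jZ_0·tanβl)/(Z_0 + jZ_L·tanβl)
     = 75·(39 + j49.5)/(75 + j25.7)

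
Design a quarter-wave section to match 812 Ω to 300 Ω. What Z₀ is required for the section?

Z_qwt = √(Z_0·R_L) = √(300 × 812) = √243600

Z_qwt ≈ 494 Ω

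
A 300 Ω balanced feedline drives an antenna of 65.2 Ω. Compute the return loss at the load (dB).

Γ = (65.2 − 300)/(65.2 + 300) = -0.643
RL = −20·log₁₀|Γ| = −20·log₁₀(0.643)

RL ≈ 3.84 dB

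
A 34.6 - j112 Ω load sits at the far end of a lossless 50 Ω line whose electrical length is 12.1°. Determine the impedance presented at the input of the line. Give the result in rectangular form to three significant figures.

Z_in ≈ 16.4 − j70.1 Ω

tan(βl) = tan(12.1°) = 0.214
Z_in = Z_0·(Z_L + jZ_0·tanβl)/(Z_0 + jZ_L·tanβl)
     = 50·(34.6 − j101)/(74 + j7.42)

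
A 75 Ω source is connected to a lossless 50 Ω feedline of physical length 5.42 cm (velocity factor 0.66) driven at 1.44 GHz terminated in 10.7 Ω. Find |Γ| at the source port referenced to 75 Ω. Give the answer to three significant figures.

|Γ| ≈ 0.695

λ = v/f = 0.66·c / 1.44 GHz = 0.138 m
βl = 2π·l/λ = 2π × 0.394 = 142°
tan(βl) = -0.784
Z_in = Z_0·(Z_L + jZ_0·tanβl)/(Z_0 + jZ_L·tanβl) = 16.8 − j36.4 Ω
Γ_s = (Z_in − Z_s)/(Z_in + Z_s) = (-58.2 − j36.4)/(91.8 − j36.4), |Γ_s| = 0.695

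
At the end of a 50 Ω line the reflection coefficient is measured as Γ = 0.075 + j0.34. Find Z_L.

Z_L ≈ 45.2 + j35 Ω

Z_L = Z_0·(1 + Γ)/(1 − Γ) = 50·(1.07 + j0.34)/(0.925 − j0.34)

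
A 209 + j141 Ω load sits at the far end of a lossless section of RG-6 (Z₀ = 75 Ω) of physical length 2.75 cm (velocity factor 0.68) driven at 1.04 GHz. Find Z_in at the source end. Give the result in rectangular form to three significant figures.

λ = v/f = 0.68·c / 1.04 GHz = 0.196 m
βl = 2π·l/λ = 2π × 0.14 = 50.5°
tan(βl) = tan(50.5°) = 1.21
Z_in = Z_0·(Z_L + jZ_0·tanβl)/(Z_0 + jZ_L·tanβl)
     = 75·(209 + j232)/(-95.9 + j253)

Z_in ≈ 39.6 − j76.9 Ω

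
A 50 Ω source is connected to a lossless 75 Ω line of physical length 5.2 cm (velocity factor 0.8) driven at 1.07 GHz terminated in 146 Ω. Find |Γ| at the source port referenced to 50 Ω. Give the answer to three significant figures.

|Γ| ≈ 0.143

λ = v/f = 0.8·c / 1.07 GHz = 0.224 m
βl = 2π·l/λ = 2π × 0.232 = 83.5°
tan(βl) = 8.72
Z_in = Z_0·(Z_L + jZ_0·tanβl)/(Z_0 + jZ_L·tanβl) = 38.9 − j6.31 Ω
Γ_s = (Z_in − Z_s)/(Z_in + Z_s) = (-11.1 − j6.31)/(88.9 − j6.31), |Γ_s| = 0.143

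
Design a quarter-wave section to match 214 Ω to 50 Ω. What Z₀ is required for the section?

Z_qwt ≈ 103 Ω

Z_qwt = √(Z_0·R_L) = √(50 × 214) = √10700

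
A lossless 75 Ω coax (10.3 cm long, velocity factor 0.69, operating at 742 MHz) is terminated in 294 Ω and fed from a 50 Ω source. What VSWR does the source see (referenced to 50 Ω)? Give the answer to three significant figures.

VSWR ≈ 4.17

λ = v/f = 0.69·c / 742 MHz = 0.279 m
βl = 2π·l/λ = 2π × 0.369 = 133°
tan(βl) = -1.08
Z_in = Z_0·(Z_L + jZ_0·tanβl)/(Z_0 + jZ_L·tanβl) = 33.8 + j61.7 Ω
Γ_s = (Z_in − Z_s)/(Z_in + Z_s) = (-16.2 + j61.7)/(83.8 + j61.7), |Γ_s| = 0.613
VSWR = (1 + |Γ_s|)/(1 − |Γ_s|)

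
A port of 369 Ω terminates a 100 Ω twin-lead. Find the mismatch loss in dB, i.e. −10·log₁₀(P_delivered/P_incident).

mismatch loss ≈ 1.73 dB

Γ = (369 − 100)/(369 + 100) = 0.574
|Γ|² = 0.329, so P_del/P_inc = 1 − |Γ|² = 0.671
ML = −10·log₁₀(1 − |Γ|²)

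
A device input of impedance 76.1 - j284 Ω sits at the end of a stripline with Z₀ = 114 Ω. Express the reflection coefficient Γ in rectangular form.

Γ = (Z_L − Z_0)/(Z_L + Z_0) = (-37.9 − j284)/(190.1 − j284)

Γ ≈ 0.629 − j0.554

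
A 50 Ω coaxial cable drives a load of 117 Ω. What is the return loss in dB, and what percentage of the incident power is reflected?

Γ = (117 − 50)/(117 + 50) = 0.401
RL = −20·log₁₀(0.401) = 7.93 dB
P_refl/P_inc = |Γ|² = 0.161

RL ≈ 7.93 dB; 16.1% of incident power reflected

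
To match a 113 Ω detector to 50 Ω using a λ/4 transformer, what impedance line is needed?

Z_qwt ≈ 75.2 Ω

Z_qwt = √(Z_0·R_L) = √(50 × 113) = √5650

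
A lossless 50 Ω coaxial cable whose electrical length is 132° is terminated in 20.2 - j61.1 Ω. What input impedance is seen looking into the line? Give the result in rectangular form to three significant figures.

tan(βl) = tan(132°) = -1.11
Z_in = Z_0·(Z_L + jZ_0·tanβl)/(Z_0 + jZ_L·tanβl)
     = 50·(20.2 − j117)/(-17.9 − j22.4)

Z_in ≈ 137 + j154 Ω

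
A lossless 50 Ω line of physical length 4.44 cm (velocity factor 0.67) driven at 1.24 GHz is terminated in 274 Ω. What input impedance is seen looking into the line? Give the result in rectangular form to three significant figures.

Z_in ≈ 9.33 + j7.31 Ω

λ = v/f = 0.67·c / 1.24 GHz = 0.162 m
βl = 2π·l/λ = 2π × 0.274 = 98.6°
tan(βl) = tan(98.6°) = -6.61
Z_in = Z_0·(Z_L + jZ_0·tanβl)/(Z_0 + jZ_L·tanβl)
     = 50·(274 − j330)/(50 − j1810)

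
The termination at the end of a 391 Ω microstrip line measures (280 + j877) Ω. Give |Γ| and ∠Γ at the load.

Γ ≈ 0.801 ∠ 44.6°

Γ = (Z_L − Z_0)/(Z_L + Z_0) = (-111 + j877)/(671 + j877)
|Γ| = 884/1100 = 0.801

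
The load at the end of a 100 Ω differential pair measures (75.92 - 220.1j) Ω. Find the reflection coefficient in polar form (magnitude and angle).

Γ ≈ 0.786 ∠ -44.9°

Γ = (Z_L − Z_0)/(Z_L + Z_0) = (-24.08 − j220.1)/(175.9 − j220.1)
|Γ| = 221/282 = 0.786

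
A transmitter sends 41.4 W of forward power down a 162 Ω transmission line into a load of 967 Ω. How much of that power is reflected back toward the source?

Γ = (967 − 162)/(967 + 162) = 0.713
|Γ|² = 0.508
P_refl = |Γ|²·P_inc = 21 W, P_del = (1 − |Γ|²)·P_inc = 20.4 W

P_reflected ≈ 21 W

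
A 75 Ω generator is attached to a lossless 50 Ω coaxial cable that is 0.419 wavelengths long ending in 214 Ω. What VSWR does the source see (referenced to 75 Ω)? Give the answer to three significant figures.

βl = 2π × 0.419 = 151°
tan(βl) = -0.558
Z_in = Z_0·(Z_L + jZ_0·tanβl)/(Z_0 + jZ_L·tanβl) = 41.9 + j72.1 Ω
Γ_s = (Z_in − Z_s)/(Z_in + Z_s) = (-33.1 + j72.1)/(117 + j72.1), |Γ_s| = 0.578
VSWR = (1 + |Γ_s|)/(1 − |Γ_s|)

VSWR ≈ 3.74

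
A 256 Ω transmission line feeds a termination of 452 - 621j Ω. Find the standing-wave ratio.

Γ = (Z_L − Z_0)/(Z_L + Z_0) = (196 − j621)/(708 − j621)
|Γ| = 651/942 = 0.691
VSWR = (1 + |Γ|)/(1 − |Γ|) = 1.69/0.309

VSWR ≈ 5.48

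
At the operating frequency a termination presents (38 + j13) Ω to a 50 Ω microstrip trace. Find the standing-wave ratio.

VSWR ≈ 1.5

Γ = (Z_L − Z_0)/(Z_L + Z_0) = (-12 + j13)/(88 + j13)
|Γ| = 17.7/89 = 0.199
VSWR = (1 + |Γ|)/(1 − |Γ|) = 1.2/0.801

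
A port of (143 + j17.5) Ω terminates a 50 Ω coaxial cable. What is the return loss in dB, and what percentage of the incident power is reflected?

Γ = (93 + j17.5)/(193 + j17.5), |Γ| = 0.488
RL = −20·log₁₀(0.488) = 6.23 dB
P_refl/P_inc = |Γ|² = 0.238

RL ≈ 6.23 dB; 23.8% of incident power reflected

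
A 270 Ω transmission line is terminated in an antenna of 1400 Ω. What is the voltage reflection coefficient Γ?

Γ = 0.677

Γ = (Z_L − Z_0)/(Z_L + Z_0) = (1400 − 270)/(1400 + 270) = 1130/1670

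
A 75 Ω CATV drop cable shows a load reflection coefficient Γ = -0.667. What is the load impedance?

Z_L ≈ 15 Ω

Z_L = Z_0·(1 + Γ)/(1 − Γ) = 75·(0.333)/(1.67)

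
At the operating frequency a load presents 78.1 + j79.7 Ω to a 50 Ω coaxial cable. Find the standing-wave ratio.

VSWR ≈ 3.55

Γ = (Z_L − Z_0)/(Z_L + Z_0) = (28.1 + j79.7)/(128.1 + j79.7)
|Γ| = 84.5/151 = 0.56
VSWR = (1 + |Γ|)/(1 − |Γ|) = 1.56/0.44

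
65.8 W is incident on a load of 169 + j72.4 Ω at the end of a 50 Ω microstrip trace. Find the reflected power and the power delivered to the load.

|Γ| = |(119 + j72.4)/(219 + j72.4)| = 0.604
|Γ|² = 0.365
P_refl = |Γ|²·P_inc = 24 W, P_del = (1 − |Γ|²)·P_inc = 41.8 W

P_reflected ≈ 24 W; P_delivered ≈ 41.8 W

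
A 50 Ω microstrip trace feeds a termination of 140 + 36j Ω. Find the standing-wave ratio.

Γ = (Z_L − Z_0)/(Z_L + Z_0) = (90 + j36)/(190 + j36)
|Γ| = 96.9/193 = 0.501
VSWR = (1 + |Γ|)/(1 − |Γ|) = 1.5/0.499

VSWR ≈ 3.01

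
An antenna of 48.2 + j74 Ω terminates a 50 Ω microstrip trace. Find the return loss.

Γ = (-1.8 + j74)/(98.2 + j74), |Γ| = 0.602
RL = −20·log₁₀|Γ| = −20·log₁₀(0.602)

RL ≈ 4.41 dB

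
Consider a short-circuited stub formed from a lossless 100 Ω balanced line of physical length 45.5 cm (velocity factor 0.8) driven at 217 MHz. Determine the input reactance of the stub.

X_in ≈ -62.2 Ω (capacitive)

λ = v/f = 0.8·c / 217 MHz = 1.11 m
βl = 2π·l/λ = 2π × 0.411 = 148°
tan(βl) = -0.622
For a short-circuited stub, Z_in = jZ_0·tan(βl)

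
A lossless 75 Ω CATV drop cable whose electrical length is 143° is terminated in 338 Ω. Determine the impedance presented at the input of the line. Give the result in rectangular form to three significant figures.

Z_in ≈ 42.3 + j87.1 Ω

tan(βl) = tan(143°) = -0.754
Z_in = Z_0·(Z_L + jZ_0·tanβl)/(Z_0 + jZ_L·tanβl)
     = 75·(338 − j56.5)/(75 − j255)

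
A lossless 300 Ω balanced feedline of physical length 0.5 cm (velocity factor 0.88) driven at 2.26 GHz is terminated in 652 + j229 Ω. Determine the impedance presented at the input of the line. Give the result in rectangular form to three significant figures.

λ = v/f = 0.88·c / 2.26 GHz = 0.117 m
βl = 2π·l/λ = 2π × 0.0428 = 15.4°
tan(βl) = tan(15.4°) = 0.276
Z_in = Z_0·(Z_L + jZ_0·tanβl)/(Z_0 + jZ_L·tanβl)
     = 300·(652 + j312)/(237 + j180)

Z_in ≈ 714 − j147 Ω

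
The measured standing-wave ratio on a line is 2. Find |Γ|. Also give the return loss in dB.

|Γ| = (S − 1)/(S + 1) = (2 − 1)/(2 + 1) = 1/3
RL = −20·log₁₀|Γ| = −20·log₁₀(0.333)

|Γ| ≈ 0.333; return loss ≈ 9.54 dB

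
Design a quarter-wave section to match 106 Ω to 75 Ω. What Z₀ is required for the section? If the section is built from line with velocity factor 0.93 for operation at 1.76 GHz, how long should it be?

Z_qwt = √(Z_0·R_L) = √(75 × 106) = √7950
λ = 0.93·c/f = 0.159 m, so l = λ/4 = 0.0396 m

Z_qwt ≈ 89.2 Ω; length ≈ 3.96 cm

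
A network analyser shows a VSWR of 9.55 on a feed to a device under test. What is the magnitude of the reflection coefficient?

|Γ| = (S − 1)/(S + 1) = (9.55 − 1)/(9.55 + 1) = 8.55/10.6

|Γ| ≈ 0.81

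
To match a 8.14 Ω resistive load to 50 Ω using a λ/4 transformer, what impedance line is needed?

Z_qwt ≈ 20.2 Ω

Z_qwt = √(Z_0·R_L) = √(50 × 8.14) = √407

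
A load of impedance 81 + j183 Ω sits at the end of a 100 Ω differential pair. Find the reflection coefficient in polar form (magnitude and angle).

Γ ≈ 0.715 ∠ 50.6°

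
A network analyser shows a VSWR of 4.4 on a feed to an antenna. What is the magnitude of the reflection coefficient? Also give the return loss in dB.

|Γ| = (S − 1)/(S + 1) = (4.4 − 1)/(4.4 + 1) = 3.4/5.4
RL = −20·log₁₀|Γ| = −20·log₁₀(0.63)

|Γ| ≈ 0.63; return loss ≈ 4.02 dB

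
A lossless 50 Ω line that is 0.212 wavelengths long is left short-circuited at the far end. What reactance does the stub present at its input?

βl = 2π × 0.212 = 76.3°
tan(βl) = 4.11
For a short-circuited stub, Z_in = jZ_0·tan(βl)

X_in ≈ 205 Ω (inductive)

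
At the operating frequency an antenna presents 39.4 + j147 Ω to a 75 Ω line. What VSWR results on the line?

VSWR ≈ 9.64

Γ = (Z_L − Z_0)/(Z_L + Z_0) = (-35.6 + j147)/(114.4 + j147)
|Γ| = 151/186 = 0.812
VSWR = (1 + |Γ|)/(1 − |Γ|) = 1.81/0.188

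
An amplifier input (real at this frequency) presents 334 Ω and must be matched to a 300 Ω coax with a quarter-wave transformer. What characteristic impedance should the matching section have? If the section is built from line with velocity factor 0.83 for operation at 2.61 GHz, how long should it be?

Z_qwt ≈ 317 Ω; length ≈ 2.39 cm

Z_qwt = √(Z_0·R_L) = √(300 × 334) = √100200
λ = 0.83·c/f = 0.0954 m, so l = λ/4 = 0.0239 m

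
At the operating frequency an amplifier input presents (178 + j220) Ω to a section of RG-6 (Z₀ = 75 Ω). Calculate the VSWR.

Γ = (Z_L − Z_0)/(Z_L + Z_0) = (103 + j220)/(253 + j220)
|Γ| = 243/335 = 0.725
VSWR = (1 + |Γ|)/(1 − |Γ|) = 1.72/0.275

VSWR ≈ 6.26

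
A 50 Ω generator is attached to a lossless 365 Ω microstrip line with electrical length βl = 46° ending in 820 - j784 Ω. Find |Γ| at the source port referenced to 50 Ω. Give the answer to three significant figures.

tan(βl) = 1.04
Z_in = Z_0·(Z_L + jZ_0·tanβl)/(Z_0 + jZ_L·tanβl) = 107 − j203 Ω
Γ_s = (Z_in − Z_s)/(Z_in + Z_s) = (57.5 − j203)/(157 − j203), |Γ_s| = 0.822

|Γ| ≈ 0.822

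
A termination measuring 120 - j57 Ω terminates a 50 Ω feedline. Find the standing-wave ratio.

VSWR ≈ 3.03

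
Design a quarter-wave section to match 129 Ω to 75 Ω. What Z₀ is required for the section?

Z_qwt = √(Z_0·R_L) = √(75 × 129) = √9675

Z_qwt ≈ 98.4 Ω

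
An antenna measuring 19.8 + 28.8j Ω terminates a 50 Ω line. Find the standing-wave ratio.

Γ = (Z_L − Z_0)/(Z_L + Z_0) = (-30.2 + j28.8)/(69.8 + j28.8)
|Γ| = 41.7/75.5 = 0.553
VSWR = (1 + |Γ|)/(1 − |Γ|) = 1.55/0.447

VSWR ≈ 3.47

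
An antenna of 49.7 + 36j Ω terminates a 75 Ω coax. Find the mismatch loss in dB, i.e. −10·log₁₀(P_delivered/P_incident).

Γ = (-25.3 + j36)/(124.7 + j36), |Γ| = 0.339
|Γ|² = 0.115, so P_del/P_inc = 1 − |Γ|² = 0.885
ML = −10·log₁₀(1 − |Γ|²)

mismatch loss ≈ 0.53 dB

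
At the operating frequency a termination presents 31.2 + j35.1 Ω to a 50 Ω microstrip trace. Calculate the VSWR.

Γ = (Z_L − Z_0)/(Z_L + Z_0) = (-18.8 + j35.1)/(81.2 + j35.1)
|Γ| = 39.8/88.5 = 0.45
VSWR = (1 + |Γ|)/(1 − |Γ|) = 1.45/0.55

VSWR ≈ 2.64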